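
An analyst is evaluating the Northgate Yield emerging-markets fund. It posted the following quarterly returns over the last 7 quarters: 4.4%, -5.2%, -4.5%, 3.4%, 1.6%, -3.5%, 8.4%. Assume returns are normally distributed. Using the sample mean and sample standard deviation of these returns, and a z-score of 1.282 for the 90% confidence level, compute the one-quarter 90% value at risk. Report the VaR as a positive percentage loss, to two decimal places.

r̄ = (4.4 − 5.2 − 4.5 + 3.4 + 1.6 − 3.5 + 8.4) / 7 = 4.60 / 7 = 0.6571%
Σ(r − r̄)² = (4.4 − 0.6571)² + (-5.2 − 0.6571)² + … = 160.5571
sample σ = √(160.5571 / 6) = √26.7595 = 5.1730%
VaR = −(r̄ − z·σ) = −(0.6571 − 1.282 × 5.1730) = −(-5.9747) = 5.9747%

5.97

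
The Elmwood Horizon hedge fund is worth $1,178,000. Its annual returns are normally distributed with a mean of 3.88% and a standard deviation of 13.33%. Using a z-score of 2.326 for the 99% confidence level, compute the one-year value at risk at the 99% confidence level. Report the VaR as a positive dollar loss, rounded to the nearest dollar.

Return at the 99% tail: μ − z·σ = 3.88% − 2.326 × 13.33% = 3.88 − 31.00558 = -27.12558%
VaR = −(-27.12558%) × $1,178,000 = 27.12558% × $1,178,000 = $319,539

$319,539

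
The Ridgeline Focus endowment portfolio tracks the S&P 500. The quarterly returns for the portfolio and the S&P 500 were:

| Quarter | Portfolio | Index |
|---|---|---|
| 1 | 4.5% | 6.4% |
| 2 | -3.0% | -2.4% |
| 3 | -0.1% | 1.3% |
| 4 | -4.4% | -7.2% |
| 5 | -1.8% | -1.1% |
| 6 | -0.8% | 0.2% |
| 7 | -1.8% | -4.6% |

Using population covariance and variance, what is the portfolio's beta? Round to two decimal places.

r̄p = -1.0571%,  r̄m = -1.0571%
Cov = Σ(rp − r̄p)(rm − r̄m) / 7 = 9.9753
Var(rm) = Σ(rm − r̄m)² / 7 = 16.4053
β = Cov / Var = 9.9753 / 16.4053 = 0.6081

0.61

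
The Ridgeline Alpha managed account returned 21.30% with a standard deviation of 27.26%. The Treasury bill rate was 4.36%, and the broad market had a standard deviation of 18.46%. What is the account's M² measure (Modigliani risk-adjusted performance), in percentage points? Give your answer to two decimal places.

15.83

Sharpe = (Rp − Rf) / σp = (21.30% − 4.36%) / 27.26% = 0.6214
M² = Rf + Sharpe × σm = 4.36% + 0.6214 × 18.46% = 15.8310%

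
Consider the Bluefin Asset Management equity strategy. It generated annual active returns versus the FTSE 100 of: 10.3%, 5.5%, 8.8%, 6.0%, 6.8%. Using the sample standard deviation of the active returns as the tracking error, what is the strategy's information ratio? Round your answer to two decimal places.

r̄ = (10.3 + 5.5 + 8.8 + 6 + 6.8) / 5 = 7.4800%
Σ(r − r̄)² = (10.3 − 7.4800)² + (5.5 − 7.4800)² + (8.8 − 7.4800)² + … = 16.2680
σ = √[16.2680 / 4] = 2.0167%
IR = r̄ / tracking error = 7.4800 / 2.0167 = 3.7090

3.71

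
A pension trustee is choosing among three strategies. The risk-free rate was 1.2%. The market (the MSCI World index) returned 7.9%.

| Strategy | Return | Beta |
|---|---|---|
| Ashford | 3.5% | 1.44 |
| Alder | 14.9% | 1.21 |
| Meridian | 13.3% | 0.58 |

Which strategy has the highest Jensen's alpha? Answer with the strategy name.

Meridian

Ashford: α = 3.5% − [1.2% + 1.44 × (7.9% − 1.2%)] = -7.348
Alder: α = 14.9% − [1.2% + 1.21 × (7.9% − 1.2%)] = 5.593
Meridian: α = 13.3% − [1.2% + 0.58 × (7.9% − 1.2%)] = 8.214
Highest: Meridian (8.214).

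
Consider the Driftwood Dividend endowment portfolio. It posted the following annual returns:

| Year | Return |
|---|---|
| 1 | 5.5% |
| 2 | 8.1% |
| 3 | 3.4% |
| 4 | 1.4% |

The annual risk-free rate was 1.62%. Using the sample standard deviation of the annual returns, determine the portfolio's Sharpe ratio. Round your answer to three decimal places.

Mean return r̄ = 18.40 / 4 = 4.6000%
Sample std dev = √[24.7400 / 3] = 2.8717%
Sharpe = (r̄ − rf) / σ = (4.6000 − 1.62) / 2.8717 = 2.9800 / 2.8717 = 1.0377

1.038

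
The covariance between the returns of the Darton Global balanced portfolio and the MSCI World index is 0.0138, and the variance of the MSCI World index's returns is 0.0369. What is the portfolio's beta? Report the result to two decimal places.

β = Cov(Rp, Rm) / Var(Rm) = 0.0138 / 0.0369 = 0.3740

0.37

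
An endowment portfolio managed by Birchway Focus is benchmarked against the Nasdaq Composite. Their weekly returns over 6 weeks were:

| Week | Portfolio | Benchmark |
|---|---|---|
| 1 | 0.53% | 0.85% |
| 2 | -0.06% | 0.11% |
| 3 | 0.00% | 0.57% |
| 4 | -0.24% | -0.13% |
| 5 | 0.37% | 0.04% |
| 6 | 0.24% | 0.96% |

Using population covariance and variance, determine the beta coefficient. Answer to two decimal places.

r̄p = 0.1400%,  r̄m = 0.4000%
Cov = Σ(rp − r̄p)(rm − r̄m) / 6 = 0.0641
Var(rm) = Σ(rm − r̄m)² / 6 = 0.1733
β = Cov / Var = 0.0641 / 0.1733 = 0.3699

0.37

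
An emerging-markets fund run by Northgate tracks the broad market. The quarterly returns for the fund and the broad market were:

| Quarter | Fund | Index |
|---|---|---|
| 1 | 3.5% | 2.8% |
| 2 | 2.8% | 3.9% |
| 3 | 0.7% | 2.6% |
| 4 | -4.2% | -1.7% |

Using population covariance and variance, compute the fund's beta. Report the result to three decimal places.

1.334

r̄p = 0.7000%,  r̄m = 1.9000%
Cov = Σ(rp − r̄p)(rm − r̄m) / 4 = 6.0900
Var(rm) = Σ(rm − r̄m)² / 4 = 4.5650
β = Cov / Var = 6.0900 / 4.5650 = 1.3341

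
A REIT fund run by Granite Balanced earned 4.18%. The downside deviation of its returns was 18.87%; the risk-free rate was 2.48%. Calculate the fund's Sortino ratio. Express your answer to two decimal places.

Sortino = (Rp − Rf) / σd = (4.18% − 2.48%) / 18.87% = 1.70% / 18.87% = 0.0901

0.09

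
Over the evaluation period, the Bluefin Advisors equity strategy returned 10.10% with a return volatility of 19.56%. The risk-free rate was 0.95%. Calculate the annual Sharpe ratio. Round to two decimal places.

Sharpe = (Rp − Rf) / σp = (10.10% − 0.95%) / 19.56% = 9.15% / 19.56% = 0.4678

0.47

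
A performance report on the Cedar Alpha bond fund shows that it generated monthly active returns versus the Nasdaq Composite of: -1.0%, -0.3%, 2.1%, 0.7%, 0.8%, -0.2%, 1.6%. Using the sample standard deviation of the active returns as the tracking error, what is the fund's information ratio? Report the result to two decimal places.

Mean return r̄ = 3.70 / 7 = 0.5286%
Sample σ = √[Σ(r − r̄)² / 6] = √[7.2743 / 6] = √1.2124 = 1.1011%
IR = r̄ / tracking error = 0.5286 / 1.1011 = 0.4801

0.48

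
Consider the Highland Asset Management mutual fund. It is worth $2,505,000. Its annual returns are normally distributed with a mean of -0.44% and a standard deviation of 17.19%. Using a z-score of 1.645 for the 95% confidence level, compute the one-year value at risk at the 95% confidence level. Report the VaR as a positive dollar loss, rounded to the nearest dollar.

$719,375

Return at the 95% tail: μ − z·σ = -0.44% − 1.645 × 17.19% = -0.44 − 28.27755 = -28.71755%
VaR = −(-28.71755%) × $2,505,000 = 28.71755% × $2,505,000 = $719,375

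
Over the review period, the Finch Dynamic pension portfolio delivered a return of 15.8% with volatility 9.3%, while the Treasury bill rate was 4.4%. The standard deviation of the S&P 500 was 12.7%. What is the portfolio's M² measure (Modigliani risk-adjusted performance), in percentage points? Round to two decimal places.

19.97

Sharpe = (Rp − Rf) / σp = (15.8% − 4.4%) / 9.3% = 1.2258
M² = Rf + Sharpe × σm = 4.4% + 1.2258 × 12.7% = 19.9677%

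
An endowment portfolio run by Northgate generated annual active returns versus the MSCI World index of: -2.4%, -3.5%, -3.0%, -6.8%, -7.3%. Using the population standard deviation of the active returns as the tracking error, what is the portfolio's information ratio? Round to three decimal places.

-2.259

r̄ = (-2.4 − 3.5 − 3 − 6.8 − 7.3) / 5 = -4.6000%
Population σ = √[Σ(r − r̄)² / 5] = √[20.7400 / 5] = √4.1480 = 2.0367%
IR = r̄ / tracking error = -4.6000 / 2.0367 = -2.2586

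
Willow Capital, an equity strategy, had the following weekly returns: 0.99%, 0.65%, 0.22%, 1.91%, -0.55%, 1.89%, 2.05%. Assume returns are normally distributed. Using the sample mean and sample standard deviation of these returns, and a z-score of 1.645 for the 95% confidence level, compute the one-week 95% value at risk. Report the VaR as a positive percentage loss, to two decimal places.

0.60

μ = (0.99 + 0.65 + 0.22 + 1.91 − 0.55 + 1.89 + 2.05) / 7 = 7.160 / 7 = 1.0229%
Sample std dev = √[5.8525 / 6] = 0.9876%
VaR = −(μ − z·σ) = −(1.0229 − 1.645 × 0.9876) = −(-0.6017) = 0.6017%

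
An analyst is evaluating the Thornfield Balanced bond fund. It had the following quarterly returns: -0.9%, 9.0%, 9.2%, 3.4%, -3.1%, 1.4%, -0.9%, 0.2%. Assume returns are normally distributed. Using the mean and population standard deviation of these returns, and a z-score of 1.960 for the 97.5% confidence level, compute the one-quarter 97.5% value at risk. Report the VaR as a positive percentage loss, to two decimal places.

6.16

Mean return μ = 18.30 / 8 = 2.2875%
Population σ = √[Σ(r − μ)² / 8] = √[148.5688 / 8] = √18.5711 = 4.3094%
VaR = −(μ − z·σ) = −(2.2875 − 1.960 × 4.3094) = −(-6.1589) = 6.1589%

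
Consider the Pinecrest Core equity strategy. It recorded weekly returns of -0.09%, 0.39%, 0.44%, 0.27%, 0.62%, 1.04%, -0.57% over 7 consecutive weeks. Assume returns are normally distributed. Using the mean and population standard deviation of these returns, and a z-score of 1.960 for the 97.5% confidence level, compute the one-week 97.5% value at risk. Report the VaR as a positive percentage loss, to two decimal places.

r̄ = (-0.09 + 0.39 + 0.44 + 0.27 + 0.62 + 1.04 − 0.57) / 7 = 2.100 / 7 = 0.3000%
Σ(r − r̄)² = 1.5876; population σ = √(1.5876/7) = 0.4762%
VaR = −(r̄ − z·σ) = −(0.3000 − 1.960 × 0.4762) = −(-0.6334) = 0.6334%

0.63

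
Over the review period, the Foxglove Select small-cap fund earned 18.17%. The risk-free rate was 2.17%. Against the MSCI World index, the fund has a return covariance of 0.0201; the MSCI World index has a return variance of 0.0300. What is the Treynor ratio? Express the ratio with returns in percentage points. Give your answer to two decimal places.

23.88

β = Cov / Var = 0.0201 / 0.0300 = 0.6700
Treynor = (Rp − Rf) / β = (18.17% − 2.17%) / 0.6700 = 16.00 / 0.6700 = 23.8806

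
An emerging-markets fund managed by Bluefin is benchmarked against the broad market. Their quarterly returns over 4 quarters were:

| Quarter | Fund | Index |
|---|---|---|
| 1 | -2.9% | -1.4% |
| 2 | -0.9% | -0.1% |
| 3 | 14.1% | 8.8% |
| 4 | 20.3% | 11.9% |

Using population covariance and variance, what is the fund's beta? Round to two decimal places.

1.73

r̄p = 7.6500%,  r̄m = 4.8000%
Cov = Σ(rp − r̄p)(rm − r̄m) / 4 = 55.7300
Var(rm) = Σ(rm − r̄m)² / 4 = 32.2150
β = Cov / Var = 55.7300 / 32.2150 = 1.7299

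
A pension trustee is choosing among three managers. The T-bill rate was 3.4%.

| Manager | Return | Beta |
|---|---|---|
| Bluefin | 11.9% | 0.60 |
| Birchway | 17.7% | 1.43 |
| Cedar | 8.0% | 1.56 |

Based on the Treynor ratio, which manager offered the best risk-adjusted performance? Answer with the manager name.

Bluefin

Bluefin: Treynor = (11.9% − 3.4%) / 0.60 = 14.167
Birchway: Treynor = (17.7% − 3.4%) / 1.43 = 10.000
Cedar: Treynor = (8.0% − 3.4%) / 1.56 = 2.949
Highest: Bluefin (14.167).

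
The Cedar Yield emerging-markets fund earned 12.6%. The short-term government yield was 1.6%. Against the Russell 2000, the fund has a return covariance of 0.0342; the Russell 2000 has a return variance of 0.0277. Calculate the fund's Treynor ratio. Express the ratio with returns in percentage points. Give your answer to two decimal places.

8.91

β = Cov / Var = 0.0342 / 0.0277 = 1.2347
Treynor = (Rp − Rf) / β = (12.6% − 1.6%) / 1.2347 = 11.00 / 1.2347 = 8.9090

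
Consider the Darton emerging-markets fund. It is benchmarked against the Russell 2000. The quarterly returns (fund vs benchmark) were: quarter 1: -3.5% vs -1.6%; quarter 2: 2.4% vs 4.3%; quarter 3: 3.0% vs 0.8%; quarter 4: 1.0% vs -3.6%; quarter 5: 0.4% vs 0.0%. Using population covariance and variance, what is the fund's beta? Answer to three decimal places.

r̄p = 0.6600%,  r̄m = -0.0200%
Cov = Σ(rp − r̄p)(rm − r̄m) / 5 = 2.9572
Var(rm) = Σ(rm − r̄m)² / 5 = 6.9296
β = Cov / Var = 2.9572 / 6.9296 = 0.4267

0.427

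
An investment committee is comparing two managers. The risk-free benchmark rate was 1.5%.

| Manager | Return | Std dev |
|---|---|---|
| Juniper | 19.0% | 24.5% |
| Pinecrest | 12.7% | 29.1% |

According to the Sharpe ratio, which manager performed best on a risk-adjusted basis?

Juniper

Juniper: Sharpe ratio = (19.0% − 1.5%) / 24.5% = 0.714
Pinecrest: Sharpe ratio = (12.7% − 1.5%) / 29.1% = 0.385
Highest: Juniper (0.714).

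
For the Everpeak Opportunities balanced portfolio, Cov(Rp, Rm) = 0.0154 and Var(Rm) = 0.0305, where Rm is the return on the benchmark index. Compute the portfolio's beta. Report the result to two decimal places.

β = Cov(Rp, Rm) / Var(Rm) = 0.0154 / 0.0305 = 0.5049

0.50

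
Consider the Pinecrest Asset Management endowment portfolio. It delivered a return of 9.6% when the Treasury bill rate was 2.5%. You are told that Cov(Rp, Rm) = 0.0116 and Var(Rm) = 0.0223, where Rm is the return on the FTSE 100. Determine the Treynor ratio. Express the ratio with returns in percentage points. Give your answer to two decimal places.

13.65

β = Cov / Var = 0.0116 / 0.0223 = 0.5202
Treynor = (Rp − Rf) / β = (9.6% − 2.5%) / 0.5202 = 7.10 / 0.5202 = 13.6486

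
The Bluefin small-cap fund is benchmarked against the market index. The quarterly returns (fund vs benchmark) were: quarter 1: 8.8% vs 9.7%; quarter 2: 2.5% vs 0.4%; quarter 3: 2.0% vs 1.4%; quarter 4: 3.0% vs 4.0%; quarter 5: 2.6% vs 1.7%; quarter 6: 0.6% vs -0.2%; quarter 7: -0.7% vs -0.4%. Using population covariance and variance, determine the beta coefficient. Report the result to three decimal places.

0.805

r̄p = 2.6857%,  r̄m = 2.3714%
Cov = Σ(rp − r̄p)(rm − r̄m) / 7 = 8.7367
Var(rm) = Σ(rm − r̄m)² / 7 = 10.8478
β = Cov / Var = 8.7367 / 10.8478 = 0.8054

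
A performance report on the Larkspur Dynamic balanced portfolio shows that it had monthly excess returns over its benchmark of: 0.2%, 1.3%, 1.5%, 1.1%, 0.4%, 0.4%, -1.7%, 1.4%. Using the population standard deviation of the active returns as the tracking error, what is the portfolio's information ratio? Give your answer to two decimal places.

0.59

Mean return r̄ = 4.60 / 8 = 0.5750%
Population σ = √[Σ(r − r̄)² / 8] = √[7.7150 / 8] = √0.9644 = 0.9820%
IR = r̄ / tracking error = 0.5750 / 0.9820 = 0.5855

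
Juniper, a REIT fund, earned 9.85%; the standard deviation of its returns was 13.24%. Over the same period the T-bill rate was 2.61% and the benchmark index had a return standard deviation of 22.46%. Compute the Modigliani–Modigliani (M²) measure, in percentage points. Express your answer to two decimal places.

Sharpe = (Rp − Rf) / σp = (9.85% − 2.61%) / 13.24% = 0.5468
M² = Rf + Sharpe × σm = 2.61% + 0.5468 × 22.46% = 14.8911%

14.89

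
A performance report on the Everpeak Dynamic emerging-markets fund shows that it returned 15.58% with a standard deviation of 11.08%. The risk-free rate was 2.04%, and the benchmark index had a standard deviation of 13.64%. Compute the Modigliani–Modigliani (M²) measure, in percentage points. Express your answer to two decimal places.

Sharpe = (Rp − Rf) / σp = (15.58% − 2.04%) / 11.08% = 1.2220
M² = Rf + Sharpe × σm = 2.04% + 1.2220 × 13.64% = 18.7081%

18.71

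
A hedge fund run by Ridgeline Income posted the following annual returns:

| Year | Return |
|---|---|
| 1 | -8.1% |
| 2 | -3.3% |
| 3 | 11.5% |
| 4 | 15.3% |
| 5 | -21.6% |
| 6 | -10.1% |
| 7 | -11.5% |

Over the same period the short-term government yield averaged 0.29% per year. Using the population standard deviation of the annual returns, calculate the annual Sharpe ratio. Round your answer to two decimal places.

-0.35

r̄ = (-8.1 − 3.3 + 11.5 + 15.3 − 21.6 − 10.1 − 11.5) / 7 = -27.80 / 7 = -3.9714%
Σ(r − r̄)² = (-8.1 − (-3.9714))² + (-3.3 − (-3.9714))² + … = 1033.2543
population σ = √(1033.2543 / 7) = √147.6078 = 12.1494%
Sharpe = (r̄ − rf) / σ = (-3.9714 − 0.29) / 12.1494 = -4.2614 / 12.1494 = -0.3507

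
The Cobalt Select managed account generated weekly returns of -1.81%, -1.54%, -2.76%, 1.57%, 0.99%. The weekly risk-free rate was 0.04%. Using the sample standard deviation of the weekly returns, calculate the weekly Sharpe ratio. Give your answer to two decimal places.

r̄ = (-1.81 − 1.54 − 2.76 + 1.57 + 0.99) / 5 = -3.550 / 5 = -0.7100%
Sample σ = √[Σ(r − r̄)² / 4] = √[14.1898 / 4] = √3.5475 = 1.8835%
Sharpe = (r̄ − rf) / σ = (-0.7100 − 0.04) / 1.8835 = -0.7500 / 1.8835 = -0.3982

-0.40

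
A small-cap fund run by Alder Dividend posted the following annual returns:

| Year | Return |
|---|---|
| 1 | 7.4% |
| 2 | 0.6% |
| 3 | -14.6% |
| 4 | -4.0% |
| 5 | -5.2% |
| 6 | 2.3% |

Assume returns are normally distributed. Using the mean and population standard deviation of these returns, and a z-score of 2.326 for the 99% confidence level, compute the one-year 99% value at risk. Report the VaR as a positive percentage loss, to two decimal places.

r̄ = (7.4 + 0.6 − 14.6 − 4 − 5.2 + 2.3) / 6 = -13.50 / 6 = -2.2500%
Σ(r − r̄)² = (7.4 − (-2.2500))² + (0.6 − (-2.2500))² + (-14.6 − (-2.2500))² + … = 286.2350
σ = √[286.2350 / 6] = 6.9069%
VaR = −(r̄ − z·σ) = −(-2.2500 − 2.326 × 6.9069) = −(-18.3154) = 18.3154%

18.32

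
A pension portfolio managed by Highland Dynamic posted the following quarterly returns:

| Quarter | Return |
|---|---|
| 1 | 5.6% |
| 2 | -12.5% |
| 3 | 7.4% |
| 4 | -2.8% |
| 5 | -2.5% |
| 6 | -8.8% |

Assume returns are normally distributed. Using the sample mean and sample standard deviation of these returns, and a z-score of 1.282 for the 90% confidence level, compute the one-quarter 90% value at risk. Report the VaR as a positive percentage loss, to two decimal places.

r̄ = (5.6 − 12.5 + 7.4 − 2.8 − 2.5 − 8.8) / 6 = -2.2667%
Σ(r − r̄)² = (5.6 − (-2.2667))² + (-12.5 − (-2.2667))² + (7.4 − (-2.2667))² + … = 303.0733
σ = √[303.0733 / 5] = 7.7855%
VaR = −(r̄ − z·σ) = −(-2.2667 − 1.282 × 7.7855) = −(-12.2477) = 12.2477%

12.25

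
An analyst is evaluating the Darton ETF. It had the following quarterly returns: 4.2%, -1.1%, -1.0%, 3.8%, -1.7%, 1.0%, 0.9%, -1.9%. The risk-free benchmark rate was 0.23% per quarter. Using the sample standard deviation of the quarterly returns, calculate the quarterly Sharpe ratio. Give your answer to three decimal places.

Mean return r̄ = 4.20 / 8 = 0.5250%
Σ(r − r̄)² = (4.2 − 0.5250)² + (-1.1 − 0.5250)² + … = 40.3950
sample σ = √(40.3950 / 7) = √5.7707 = 2.4022%
Sharpe = (r̄ − rf) / σ = (0.5250 − 0.23) / 2.4022 = 0.2950 / 2.4022 = 0.1228

0.123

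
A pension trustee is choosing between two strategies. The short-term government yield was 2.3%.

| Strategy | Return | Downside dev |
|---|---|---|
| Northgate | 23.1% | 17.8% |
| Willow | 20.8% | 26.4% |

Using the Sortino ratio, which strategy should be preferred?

Northgate: Sortino ratio = (23.1% − 2.3%) / 17.8% = 1.169
Willow: Sortino ratio = (20.8% − 2.3%) / 26.4% = 0.701
Highest: Northgate (1.169).

Northgate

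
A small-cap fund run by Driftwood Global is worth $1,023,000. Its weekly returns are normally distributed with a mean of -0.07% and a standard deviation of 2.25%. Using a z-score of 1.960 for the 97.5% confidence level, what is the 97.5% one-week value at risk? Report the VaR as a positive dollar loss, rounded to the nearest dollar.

Return at the 97.5% tail: μ − z·σ = -0.07% − 1.960 × 2.25% = -0.07 − 4.4100 = -4.4800%
VaR = −(-4.4800%) × $1,023,000 = 4.4800% × $1,023,000 = $45,830

$45,830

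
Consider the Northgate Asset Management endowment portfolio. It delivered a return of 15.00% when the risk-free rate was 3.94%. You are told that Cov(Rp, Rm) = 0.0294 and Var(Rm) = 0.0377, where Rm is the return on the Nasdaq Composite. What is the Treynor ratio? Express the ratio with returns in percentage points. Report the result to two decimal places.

14.18

β = Cov / Var = 0.0294 / 0.0377 = 0.7798
Treynor = (Rp − Rf) / β = (15.00% − 3.94%) / 0.7798 = 11.06 / 0.7798 = 14.1831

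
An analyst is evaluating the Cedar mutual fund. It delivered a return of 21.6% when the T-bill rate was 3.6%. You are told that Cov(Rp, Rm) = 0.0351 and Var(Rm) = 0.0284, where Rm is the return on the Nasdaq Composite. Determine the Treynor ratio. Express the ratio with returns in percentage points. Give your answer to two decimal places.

14.56

β = Cov / Var = 0.0351 / 0.0284 = 1.2359
Treynor = (Rp − Rf) / β = (21.6% − 3.6%) / 1.2359 = 18.00 / 1.2359 = 14.5643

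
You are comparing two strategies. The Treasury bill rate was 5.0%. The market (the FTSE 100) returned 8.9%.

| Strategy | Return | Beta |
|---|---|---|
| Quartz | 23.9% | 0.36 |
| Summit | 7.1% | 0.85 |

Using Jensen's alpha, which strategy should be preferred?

Quartz: α = 23.9% − [5.0% + 0.36 × (8.9% − 5.0%)] = 17.496
Summit: α = 7.1% − [5.0% + 0.85 × (8.9% − 5.0%)] = -1.215
Highest: Quartz (17.496).

Quartz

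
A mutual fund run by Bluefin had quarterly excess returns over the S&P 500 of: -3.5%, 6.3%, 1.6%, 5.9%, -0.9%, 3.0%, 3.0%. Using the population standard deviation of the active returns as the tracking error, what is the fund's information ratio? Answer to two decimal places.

μ = (-3.5 + 6.3 + 1.6 + 5.9 − 0.9 + 3 + 3) / 7 = 15.40 / 7 = 2.2000%
Σ(r − μ)² = 74.2400; population σ = √(74.2400/7) = 3.2566%
IR = μ / tracking error = 2.2000 / 3.2566 = 0.6756

0.68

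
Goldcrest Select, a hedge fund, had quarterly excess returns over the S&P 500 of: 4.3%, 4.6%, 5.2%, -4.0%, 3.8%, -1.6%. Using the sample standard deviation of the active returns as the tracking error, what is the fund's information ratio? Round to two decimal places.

r̄ = (4.3 + 4.6 + 5.2 − 4 + 3.8 − 1.6) / 6 = 12.30 / 6 = 2.0500%
Sample std dev = √[74.4750 / 5] = 3.8594%
IR = r̄ / tracking error = 2.0500 / 3.8594 = 0.5312

0.53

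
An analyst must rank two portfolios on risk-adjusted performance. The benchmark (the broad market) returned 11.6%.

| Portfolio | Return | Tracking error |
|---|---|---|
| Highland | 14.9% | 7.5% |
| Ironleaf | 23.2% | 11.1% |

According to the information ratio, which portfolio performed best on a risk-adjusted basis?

Ironleaf

Highland: IR = (14.9% − 11.6%) / 7.5% = 0.440
Ironleaf: IR = (23.2% − 11.6%) / 11.1% = 1.045
Highest: Ironleaf (1.045).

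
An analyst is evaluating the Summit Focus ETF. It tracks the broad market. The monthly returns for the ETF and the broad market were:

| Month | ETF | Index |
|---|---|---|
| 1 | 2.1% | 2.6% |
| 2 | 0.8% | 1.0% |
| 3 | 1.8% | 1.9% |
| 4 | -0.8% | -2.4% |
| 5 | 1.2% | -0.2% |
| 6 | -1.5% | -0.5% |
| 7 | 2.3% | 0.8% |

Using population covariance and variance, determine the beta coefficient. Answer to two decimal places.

r̄p = 0.8429%,  r̄m = 0.4571%
Cov = Σ(rp − r̄p)(rm − r̄m) / 7 = 1.6076
Var(rm) = Σ(rm − r̄m)² / 7 = 2.3710
β = Cov / Var = 1.6076 / 2.3710 = 0.6780

0.68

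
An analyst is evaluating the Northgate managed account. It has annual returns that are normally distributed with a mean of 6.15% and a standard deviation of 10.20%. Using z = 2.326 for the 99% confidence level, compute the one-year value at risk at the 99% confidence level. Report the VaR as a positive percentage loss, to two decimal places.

17.58

VaR (as % loss) = −(μ − z·σ) = −(6.15% − 2.326 × 10.20%) = −(-17.5752%) = 17.5752%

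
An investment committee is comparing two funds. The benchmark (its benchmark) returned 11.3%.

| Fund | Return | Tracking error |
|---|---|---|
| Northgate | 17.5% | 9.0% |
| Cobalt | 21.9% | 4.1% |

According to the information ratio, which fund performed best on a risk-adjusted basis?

Northgate: IR = (17.5% − 11.3%) / 9.0% = 0.689
Cobalt: IR = (21.9% − 11.3%) / 4.1% = 2.585
Highest: Cobalt (2.585).

Cobalt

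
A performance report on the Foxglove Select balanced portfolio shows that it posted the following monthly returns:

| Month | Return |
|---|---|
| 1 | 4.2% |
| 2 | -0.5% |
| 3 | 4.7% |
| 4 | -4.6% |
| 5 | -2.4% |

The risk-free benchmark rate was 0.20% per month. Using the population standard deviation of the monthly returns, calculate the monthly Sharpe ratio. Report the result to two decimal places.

0.02

Mean return r̄ = 1.40 / 5 = 0.2800%
Σ(r − r̄)² = 66.5080; population σ = √(66.5080/5) = 3.6471%
Sharpe = (r̄ − rf) / σ = (0.2800 − 0.2) / 3.6471 = 0.0800 / 3.6471 = 0.0219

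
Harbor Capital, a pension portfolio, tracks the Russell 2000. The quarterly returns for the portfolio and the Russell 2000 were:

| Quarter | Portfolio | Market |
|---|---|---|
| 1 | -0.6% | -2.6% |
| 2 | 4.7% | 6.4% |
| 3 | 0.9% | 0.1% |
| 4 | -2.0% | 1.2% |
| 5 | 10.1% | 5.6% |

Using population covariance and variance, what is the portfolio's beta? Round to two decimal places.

r̄p = 2.6200%,  r̄m = 2.1400%
Cov = Σ(rp − r̄p)(rm − r̄m) / 5 = 11.5712
Var(rm) = Σ(rm − r̄m)² / 5 = 11.5264
β = Cov / Var = 11.5712 / 11.5264 = 1.0039

1.00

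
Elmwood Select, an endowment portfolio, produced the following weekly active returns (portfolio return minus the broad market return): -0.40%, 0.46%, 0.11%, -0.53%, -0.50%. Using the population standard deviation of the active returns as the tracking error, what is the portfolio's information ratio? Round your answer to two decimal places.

-0.44

Mean return r̄ = -0.860 / 5 = -0.1720%
Population σ = √[Σ(r − r̄)² / 5] = √[0.7667 / 5] = √0.1533 = 0.3915%
IR = r̄ / tracking error = -0.1720 / 0.3915 = -0.4393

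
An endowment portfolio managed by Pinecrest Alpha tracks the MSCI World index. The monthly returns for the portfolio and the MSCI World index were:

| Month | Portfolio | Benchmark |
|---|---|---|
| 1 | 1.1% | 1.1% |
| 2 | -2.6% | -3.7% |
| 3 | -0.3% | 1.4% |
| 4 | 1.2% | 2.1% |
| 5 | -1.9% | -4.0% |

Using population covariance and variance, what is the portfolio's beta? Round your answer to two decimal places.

r̄p = -0.5000%,  r̄m = -0.6200%
Cov = Σ(rp − r̄p)(rm − r̄m) / 5 = 3.7960
Var(rm) = Σ(rm − r̄m)² / 5 = 7.0696
β = Cov / Var = 3.7960 / 7.0696 = 0.5369

0.54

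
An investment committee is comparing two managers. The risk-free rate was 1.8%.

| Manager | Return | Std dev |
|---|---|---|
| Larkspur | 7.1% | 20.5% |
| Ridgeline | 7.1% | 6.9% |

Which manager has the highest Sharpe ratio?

Ridgeline

Larkspur: Sharpe ratio = (7.1% − 1.8%) / 20.5% = 0.259
Ridgeline: Sharpe ratio = (7.1% − 1.8%) / 6.9% = 0.768
Highest: Ridgeline (0.768).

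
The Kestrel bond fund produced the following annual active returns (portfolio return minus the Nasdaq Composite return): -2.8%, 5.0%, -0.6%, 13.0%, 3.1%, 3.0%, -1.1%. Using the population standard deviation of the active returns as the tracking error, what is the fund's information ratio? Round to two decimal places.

r̄ = (-2.8 + 5 − 0.6 + 13 + 3.1 + 3 − 1.1) / 7 = 19.60 / 7 = 2.8000%
Population σ = √[Σ(r − r̄)² / 7] = √[167.1400 / 7] = √23.8771 = 4.8864%
IR = r̄ / tracking error = 2.8000 / 4.8864 = 0.5730

0.57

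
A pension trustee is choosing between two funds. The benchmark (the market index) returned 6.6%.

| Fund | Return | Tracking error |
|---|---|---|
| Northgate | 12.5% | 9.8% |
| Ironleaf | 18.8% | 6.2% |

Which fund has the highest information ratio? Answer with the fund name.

Northgate: IR = (12.5% − 6.6%) / 9.8% = 0.602
Ironleaf: IR = (18.8% − 6.6%) / 6.2% = 1.968
Highest: Ironleaf (1.968).

Ironleaf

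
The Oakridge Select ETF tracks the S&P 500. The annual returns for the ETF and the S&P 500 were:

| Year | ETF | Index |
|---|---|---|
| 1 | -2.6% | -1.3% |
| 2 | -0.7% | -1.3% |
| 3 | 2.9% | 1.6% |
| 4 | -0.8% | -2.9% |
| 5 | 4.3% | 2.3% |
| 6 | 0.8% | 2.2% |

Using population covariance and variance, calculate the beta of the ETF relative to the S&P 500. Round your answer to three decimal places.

r̄p = 0.6500%,  r̄m = 0.1000%
Cov = Σ(rp − r̄p)(rm − r̄m) / 6 = 3.7517
Var(rm) = Σ(rm − r̄m)² / 6 = 4.0700
β = Cov / Var = 3.7517 / 4.0700 = 0.9218

0.922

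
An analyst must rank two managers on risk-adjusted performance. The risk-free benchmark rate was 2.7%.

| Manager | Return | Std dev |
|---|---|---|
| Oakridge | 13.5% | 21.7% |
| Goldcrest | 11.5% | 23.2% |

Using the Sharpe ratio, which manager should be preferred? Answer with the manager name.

Oakridge

Oakridge: Sharpe ratio = (13.5% − 2.7%) / 21.7% = 0.498
Goldcrest: Sharpe ratio = (11.5% − 2.7%) / 23.2% = 0.379
Highest: Oakridge (0.498).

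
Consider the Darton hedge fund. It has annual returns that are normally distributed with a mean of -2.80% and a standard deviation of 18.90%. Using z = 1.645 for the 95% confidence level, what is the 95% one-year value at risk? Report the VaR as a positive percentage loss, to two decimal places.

33.89

VaR (as % loss) = −(μ − z·σ) = −(-2.80% − 1.645 × 18.90%) = −(-33.8905%) = 33.8905%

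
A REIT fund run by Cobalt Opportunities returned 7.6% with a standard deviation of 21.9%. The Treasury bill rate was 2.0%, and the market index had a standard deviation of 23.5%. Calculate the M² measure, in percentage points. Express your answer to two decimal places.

8.01

Sharpe = (Rp − Rf) / σp = (7.6% − 2.0%) / 21.9% = 0.2557
M² = Rf + Sharpe × σm = 2.0% + 0.2557 × 23.5% = 8.0090%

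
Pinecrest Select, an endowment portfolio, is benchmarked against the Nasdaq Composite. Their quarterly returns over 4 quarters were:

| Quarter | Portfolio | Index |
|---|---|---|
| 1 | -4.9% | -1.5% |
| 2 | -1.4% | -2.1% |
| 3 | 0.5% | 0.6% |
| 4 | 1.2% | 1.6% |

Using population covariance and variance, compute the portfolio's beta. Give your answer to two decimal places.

1.20

r̄p = -1.1500%,  r̄m = -0.3500%
Cov = Σ(rp − r̄p)(rm − r̄m) / 4 = 2.7250
Var(rm) = Σ(rm − r̄m)² / 4 = 2.2725
β = Cov / Var = 2.7250 / 2.2725 = 1.1991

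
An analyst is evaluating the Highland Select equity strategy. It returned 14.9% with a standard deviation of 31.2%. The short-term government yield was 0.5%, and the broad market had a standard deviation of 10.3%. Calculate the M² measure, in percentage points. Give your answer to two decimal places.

Sharpe = (Rp − Rf) / σp = (14.9% − 0.5%) / 31.2% = 0.4615
M² = Rf + Sharpe × σm = 0.5% + 0.4615 × 10.3% = 5.2535%

5.25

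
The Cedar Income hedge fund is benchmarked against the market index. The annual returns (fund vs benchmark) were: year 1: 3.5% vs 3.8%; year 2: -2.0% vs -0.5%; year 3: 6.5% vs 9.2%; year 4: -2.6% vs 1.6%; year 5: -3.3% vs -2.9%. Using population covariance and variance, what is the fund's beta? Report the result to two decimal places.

0.88

r̄p = 0.4200%,  r̄m = 2.2400%
Cov = Σ(rp − r̄p)(rm − r̄m) / 5 = 14.9612
Var(rm) = Σ(rm − r̄m)² / 5 = 17.0424
β = Cov / Var = 14.9612 / 17.0424 = 0.8779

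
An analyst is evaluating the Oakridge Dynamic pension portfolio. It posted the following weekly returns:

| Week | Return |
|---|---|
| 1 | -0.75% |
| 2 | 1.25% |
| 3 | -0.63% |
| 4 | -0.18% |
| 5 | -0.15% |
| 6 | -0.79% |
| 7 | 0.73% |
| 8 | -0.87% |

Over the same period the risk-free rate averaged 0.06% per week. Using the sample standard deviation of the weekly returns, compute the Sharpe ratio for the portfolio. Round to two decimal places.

r̄ = (-0.75 + 1.25 − 0.63 − 0.18 − 0.15 − 0.79 + 0.73 − 0.87) / 8 = -1.390 / 8 = -0.1738%
Σ(r − r̄)² = 4.2492; sample σ = √(4.2492/7) = 0.7791%
Sharpe = (r̄ − rf) / σ = (-0.1738 − 0.06) / 0.7791 = -0.2338 / 0.7791 = -0.3001

-0.30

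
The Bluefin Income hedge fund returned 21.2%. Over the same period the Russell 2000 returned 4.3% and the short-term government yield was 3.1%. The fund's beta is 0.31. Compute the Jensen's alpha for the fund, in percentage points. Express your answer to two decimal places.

CAPM expected return = Rf + β(Rm − Rf) = 3.1% + 0.31 × (4.3% − 3.1%) = 3.1 + 0.31 × 1.20 = 3.4720%
Jensen's α = Rp − E[R] = 21.2% − 3.4720% = 17.7280

17.73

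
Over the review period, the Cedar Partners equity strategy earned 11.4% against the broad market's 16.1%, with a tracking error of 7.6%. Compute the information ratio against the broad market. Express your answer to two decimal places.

IR = (Rp − Rb) / TE = (11.4% − 16.1%) / 7.6% = -4.70% / 7.6% = -0.6184

-0.62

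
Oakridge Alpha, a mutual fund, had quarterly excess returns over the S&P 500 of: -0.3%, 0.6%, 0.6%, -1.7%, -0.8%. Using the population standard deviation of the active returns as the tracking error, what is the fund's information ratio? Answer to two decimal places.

-0.37

Mean return r̄ = -1.60 / 5 = -0.3200%
Population σ = √[Σ(r − r̄)² / 5] = √[3.8280 / 5] = √0.7656 = 0.8750%
IR = r̄ / tracking error = -0.3200 / 0.8750 = -0.3657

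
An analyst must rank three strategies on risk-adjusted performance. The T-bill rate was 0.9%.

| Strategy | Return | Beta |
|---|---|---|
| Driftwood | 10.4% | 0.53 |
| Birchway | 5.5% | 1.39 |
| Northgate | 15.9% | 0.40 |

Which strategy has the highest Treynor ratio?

Driftwood: Treynor = (10.4% − 0.9%) / 0.53 = 17.925
Birchway: Treynor = (5.5% − 0.9%) / 1.39 = 3.309
Northgate: Treynor = (15.9% − 0.9%) / 0.40 = 37.500
Highest: Northgate (37.500).

Northgate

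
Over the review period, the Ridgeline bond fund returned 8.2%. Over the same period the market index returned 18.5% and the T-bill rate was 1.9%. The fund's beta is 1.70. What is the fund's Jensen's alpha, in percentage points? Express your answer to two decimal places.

-21.92

CAPM expected return = Rf + β(Rm − Rf) = 1.9% + 1.70 × (18.5% − 1.9%) = 1.9 + 1.70 × 16.60 = 30.1200%
Jensen's α = Rp − E[R] = 8.2% − 30.1200% = -21.9200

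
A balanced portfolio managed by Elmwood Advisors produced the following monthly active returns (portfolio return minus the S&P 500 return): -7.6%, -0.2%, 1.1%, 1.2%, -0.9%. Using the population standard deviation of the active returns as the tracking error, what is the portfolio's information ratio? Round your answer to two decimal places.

Mean return μ = -6.40 / 5 = -1.2800%
Population std dev = √[53.0680 / 5] = 3.2579%
IR = μ / tracking error = -1.2800 / 3.2579 = -0.3929

-0.39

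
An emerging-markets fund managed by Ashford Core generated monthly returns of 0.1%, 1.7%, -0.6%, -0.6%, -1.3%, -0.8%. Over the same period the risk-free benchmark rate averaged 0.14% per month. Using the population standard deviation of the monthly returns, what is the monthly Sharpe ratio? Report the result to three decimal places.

-0.405

r̄ = (0.1 + 1.7 − 0.6 − 0.6 − 1.3 − 0.8) / 6 = -1.50 / 6 = -0.2500%
Population std dev = √[5.5750 / 6] = 0.9639%
Sharpe = (r̄ − rf) / σ = (-0.2500 − 0.14) / 0.9639 = -0.3900 / 0.9639 = -0.4046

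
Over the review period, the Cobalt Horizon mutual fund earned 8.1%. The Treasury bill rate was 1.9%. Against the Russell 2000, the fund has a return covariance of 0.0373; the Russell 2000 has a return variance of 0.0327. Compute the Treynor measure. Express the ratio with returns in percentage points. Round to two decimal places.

5.44

β = Cov / Var = 0.0373 / 0.0327 = 1.1407
Treynor = (Rp − Rf) / β = (8.1% − 1.9%) / 1.1407 = 6.20 / 1.1407 = 5.4353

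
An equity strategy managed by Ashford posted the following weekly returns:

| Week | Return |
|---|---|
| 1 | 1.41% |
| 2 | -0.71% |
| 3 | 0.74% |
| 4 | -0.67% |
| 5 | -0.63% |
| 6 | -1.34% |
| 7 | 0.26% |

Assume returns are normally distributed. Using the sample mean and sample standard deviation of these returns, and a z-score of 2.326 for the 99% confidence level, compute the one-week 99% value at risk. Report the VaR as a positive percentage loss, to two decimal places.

Mean return r̄ = -0.940 / 7 = -0.1343%
Σ(r − r̄)² = 5.6226; sample σ = √(5.6226/6) = 0.9680%
VaR = −(r̄ − z·σ) = −(-0.1343 − 2.326 × 0.9680) = −(-2.3859) = 2.3859%

2.39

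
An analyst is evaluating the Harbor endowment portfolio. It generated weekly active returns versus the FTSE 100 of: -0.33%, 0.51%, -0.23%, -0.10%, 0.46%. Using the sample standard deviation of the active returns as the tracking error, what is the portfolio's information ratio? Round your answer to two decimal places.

0.16

r̄ = (-0.33 + 0.51 − 0.23 − 0.1 + 0.46) / 5 = 0.310 / 5 = 0.0620%
Σ(r − r̄)² = 0.6243; sample σ = √(0.6243/4) = 0.3951%
IR = r̄ / tracking error = 0.0620 / 0.3951 = 0.1569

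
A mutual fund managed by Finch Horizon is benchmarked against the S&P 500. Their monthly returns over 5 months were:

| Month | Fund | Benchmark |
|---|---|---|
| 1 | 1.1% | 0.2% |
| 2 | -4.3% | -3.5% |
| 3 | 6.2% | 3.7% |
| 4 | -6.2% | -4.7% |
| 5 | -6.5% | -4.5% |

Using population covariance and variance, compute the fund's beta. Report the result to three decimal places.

r̄p = -1.9400%,  r̄m = -1.7600%
Cov = Σ(rp − r̄p)(rm − r̄m) / 5 = 15.9056
Var(rm) = Σ(rm − r̄m)² / 5 = 10.5664
β = Cov / Var = 15.9056 / 10.5664 = 1.5053

1.505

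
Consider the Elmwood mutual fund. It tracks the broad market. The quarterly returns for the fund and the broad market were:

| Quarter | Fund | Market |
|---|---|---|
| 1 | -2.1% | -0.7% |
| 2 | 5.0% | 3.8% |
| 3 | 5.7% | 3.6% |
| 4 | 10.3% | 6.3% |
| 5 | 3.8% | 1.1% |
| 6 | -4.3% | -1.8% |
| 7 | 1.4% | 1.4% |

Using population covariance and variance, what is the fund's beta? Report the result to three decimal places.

1.717

r̄p = 2.8286%,  r̄m = 1.9571%
Cov = Σ(rp − r̄p)(rm − r̄m) / 7 = 11.5727
Var(rm) = Σ(rm − r̄m)² / 7 = 6.7396
β = Cov / Var = 11.5727 / 6.7396 = 1.7171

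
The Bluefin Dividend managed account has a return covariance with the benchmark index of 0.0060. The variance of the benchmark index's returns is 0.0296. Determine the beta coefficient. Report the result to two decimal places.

β = Cov(Rp, Rm) / Var(Rm) = 0.0060 / 0.0296 = 0.2027

0.20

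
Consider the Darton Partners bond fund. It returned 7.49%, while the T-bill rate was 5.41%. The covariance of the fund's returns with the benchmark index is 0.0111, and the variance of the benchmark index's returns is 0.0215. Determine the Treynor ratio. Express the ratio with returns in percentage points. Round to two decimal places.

4.03

β = Cov / Var = 0.0111 / 0.0215 = 0.5163
Treynor = (Rp − Rf) / β = (7.49% − 5.41%) / 0.5163 = 2.08 / 0.5163 = 4.0287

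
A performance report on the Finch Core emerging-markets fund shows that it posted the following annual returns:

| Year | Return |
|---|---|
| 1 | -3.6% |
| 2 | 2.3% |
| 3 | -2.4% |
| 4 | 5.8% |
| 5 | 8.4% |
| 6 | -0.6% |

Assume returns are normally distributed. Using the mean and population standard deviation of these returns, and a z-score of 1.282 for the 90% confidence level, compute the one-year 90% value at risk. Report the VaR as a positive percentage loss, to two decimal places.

3.89

r̄ = (-3.6 + 2.3 − 2.4 + 5.8 + 8.4 − 0.6) / 6 = 1.6500%
Σ(r − r̄)² = 112.2350; population σ = √(112.2350/6) = 4.3250%
VaR = −(r̄ − z·σ) = −(1.6500 − 1.282 × 4.3250) = −(-3.8947) = 3.8947%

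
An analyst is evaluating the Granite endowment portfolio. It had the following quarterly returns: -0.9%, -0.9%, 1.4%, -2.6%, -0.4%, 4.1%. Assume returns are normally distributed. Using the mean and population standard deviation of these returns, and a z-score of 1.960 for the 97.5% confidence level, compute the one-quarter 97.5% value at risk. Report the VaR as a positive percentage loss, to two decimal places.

Mean return μ = 0.70 / 6 = 0.1167%
Σ(r − μ)² = (-0.9 − 0.1167)² + (-0.9 − 0.1167)² + (1.4 − 0.1167)² + … = 27.2283
σ = √[27.2283 / 6] = 2.1303%
VaR = −(μ − z·σ) = −(0.1167 − 1.960 × 2.1303) = −(-4.0587) = 4.0587%

4.06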